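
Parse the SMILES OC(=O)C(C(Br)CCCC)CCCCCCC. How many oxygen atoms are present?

Scan the SMILES for O atoms (remember two-letter symbols like Cl and Br are single atoms).
Oxygen count: 2.

2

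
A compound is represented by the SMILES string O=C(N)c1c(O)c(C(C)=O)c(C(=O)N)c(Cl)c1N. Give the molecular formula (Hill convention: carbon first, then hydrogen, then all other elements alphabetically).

C10H10ClN3O4

Walk through each heavy atom and fill implicit hydrogens from standard valence (C 4, N 3, O 2, S 2, halogen 1); for lowercase aromatic atoms, an aromatic c carries 1 H when it has two neighbours and 0 H with three, and aromatic n carries 0 H:
  atom 1: O, bond orders sum to 2 (valence 2) → 0 H
  atom 2: C, bond orders sum to 4 (valence 4) → 0 H
  atom 3: N, bond orders sum to 1 (valence 3) → 2 H
  atom 4: aromatic c, 3 neighbours → 0 H
  atom 5: aromatic c, 3 neighbours → 0 H
  atom 6: O, bond orders sum to 1 (valence 2) → 1 H
  atom 7: aromatic c, 3 neighbours → 0 H
  atom 8: C, bond orders sum to 4 (valence 4) → 0 H
  atom 9: C, bond orders sum to 1 (valence 4) → 3 H
  atom 10: O, bond orders sum to 2 (valence 2) → 0 H
  atom 11: aromatic c, 3 neighbours → 0 H
  atom 12: C, bond orders sum to 4 (valence 4) → 0 H
  atom 13: O, bond orders sum to 2 (valence 2) → 0 H
  atom 14: N, bond orders sum to 1 (valence 3) → 2 H
  atom 15: aromatic c, 3 neighbours → 0 H
  atom 16: Cl (halogen, monovalent) → 0 H
  atom 17: aromatic c, 3 neighbours → 0 H
  atom 18: N, bond orders sum to 1 (valence 3) → 2 H
Totals → C:10, H:10, Cl:1, N:3, O:4.
In Hill order: C10H10ClN3O4.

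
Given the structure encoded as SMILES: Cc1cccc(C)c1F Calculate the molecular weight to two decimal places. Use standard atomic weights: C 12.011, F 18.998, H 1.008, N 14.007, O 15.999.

First, the molecular formula is C8H9F (counting implicit H from valence).
  C: 8 × 12.011 = 96.088
  F: 1 × 18.998 = 18.998
  H: 9 × 1.008 = 9.072
Sum: 8×12.011 + 1×18.998 + 9×1.008 = 124.158 → 124.16 g/mol.

124.16 g/mol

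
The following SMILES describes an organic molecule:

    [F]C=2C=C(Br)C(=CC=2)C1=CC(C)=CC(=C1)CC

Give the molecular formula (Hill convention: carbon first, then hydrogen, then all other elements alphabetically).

Walk through each heavy atom and fill implicit hydrogens from standard valence (C 4, N 3, O 2, S 2, halogen 1):
  atom 1: F with explicit H count 0
  atom 2: C, bond orders sum to 4 (valence 4) → 0 H
  atom 3: C, bond orders sum to 3 (valence 4) → 1 H
  atom 4: C, bond orders sum to 4 (valence 4) → 0 H
  atom 5: Br (halogen, monovalent) → 0 H
  atom 6: C, bond orders sum to 4 (valence 4) → 0 H
  atom 7: C, bond orders sum to 3 (valence 4) → 1 H
  atom 8: C, bond orders sum to 3 (valence 4) → 1 H
  atom 9: C, bond orders sum to 4 (valence 4) → 0 H
  atom 10: C, bond orders sum to 3 (valence 4) → 1 H
  atom 11: C, bond orders sum to 4 (valence 4) → 0 H
  atom 12: C, bond orders sum to 1 (valence 4) → 3 H
  atom 13: C, bond orders sum to 3 (valence 4) → 1 H
  atom 14: C, bond orders sum to 4 (valence 4) → 0 H
  atom 15: C, bond orders sum to 3 (valence 4) → 1 H
  atom 16: C, bond orders sum to 2 (valence 4) → 2 H
  atom 17: C, bond orders sum to 1 (valence 4) → 3 H
Totals → C:15, H:14, Br:1, F:1.

C15H14BrF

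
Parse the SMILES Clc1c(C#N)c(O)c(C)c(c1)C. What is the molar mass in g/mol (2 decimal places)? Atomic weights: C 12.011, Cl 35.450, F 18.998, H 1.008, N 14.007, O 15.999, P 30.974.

First, the molecular formula is C9H8ClNO (counting implicit H from valence).
  C: 9 × 12.011 = 108.099
  Cl: 1 × 35.450 = 35.450
  H: 8 × 1.008 = 8.064
  N: 1 × 14.007 = 14.007
  O: 1 × 15.999 = 15.999
Sum: 9×12.011 + 1×35.450 + 8×1.008 + 1×14.007 + 1×15.999 = 181.619 → 181.62 g/mol.

181.62 g/mol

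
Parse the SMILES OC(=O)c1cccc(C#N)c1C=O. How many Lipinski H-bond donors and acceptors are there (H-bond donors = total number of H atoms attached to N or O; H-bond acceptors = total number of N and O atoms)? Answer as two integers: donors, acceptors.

1, 4

Donors: find every N or O and count the H atoms it carries.
  atom 1 (O): bond orders sum to 1 → 1 H
  atom 3 (O): bond orders sum to 2 → 0 H
  atom 10 (N): bond orders sum to 3 → 0 H
  atom 13 (O): bond orders sum to 2 → 0 H
Lipinski HBD = 1.
Acceptors: N atoms = 1, O atoms = 3 → HBA = 4.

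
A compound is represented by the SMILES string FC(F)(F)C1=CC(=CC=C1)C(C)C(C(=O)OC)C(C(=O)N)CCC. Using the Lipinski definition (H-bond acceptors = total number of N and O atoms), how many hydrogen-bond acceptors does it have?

4

N atoms: 1; O atoms: 3.
Lipinski HBA = 1 + 3 = 4.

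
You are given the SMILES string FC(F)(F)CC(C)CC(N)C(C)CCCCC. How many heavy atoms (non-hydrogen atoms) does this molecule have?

17

Every atom symbol written in the SMILES (organic subset) is one heavy atom; implicit H are not written.
Heavy atoms by element → C:13, F:3, N:1.
Total: 17.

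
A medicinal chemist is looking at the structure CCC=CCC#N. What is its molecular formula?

Walk through each heavy atom and fill implicit hydrogens from standard valence (C 4, N 3, O 2, S 2, halogen 1):
  atom 1: C, bond orders sum to 1 (valence 4) → 3 H
  atom 2: C, bond orders sum to 2 (valence 4) → 2 H
  atom 3: C, bond orders sum to 3 (valence 4) → 1 H
  atom 4: C, bond orders sum to 3 (valence 4) → 1 H
  atom 5: C, bond orders sum to 2 (valence 4) → 2 H
  atom 6: C, bond orders sum to 4 (valence 4) → 0 H
  atom 7: N, bond orders sum to 3 (valence 3) → 0 H
Totals → C:6, H:9, N:1.
In Hill order: C6H9N.

C6H9N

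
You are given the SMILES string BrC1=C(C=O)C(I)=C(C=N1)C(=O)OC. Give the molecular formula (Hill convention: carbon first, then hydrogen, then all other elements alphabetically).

C8H5BrINO3

Walk through each heavy atom and fill implicit hydrogens from standard valence (C 4, N 3, O 2, S 2, halogen 1):
  atom 1: Br (halogen, monovalent) → 0 H
  atom 2: C, bond orders sum to 4 (valence 4) → 0 H
  atom 3: C, bond orders sum to 4 (valence 4) → 0 H
  atom 4: C, bond orders sum to 3 (valence 4) → 1 H
  atom 5: O, bond orders sum to 2 (valence 2) → 0 H
  atom 6: C, bond orders sum to 4 (valence 4) → 0 H
  atom 7: I (halogen, monovalent) → 0 H
  atom 8: C, bond orders sum to 4 (valence 4) → 0 H
  atom 9: C, bond orders sum to 3 (valence 4) → 1 H
  atom 10: N, bond orders sum to 3 (valence 3) → 0 H
  atom 11: C, bond orders sum to 4 (valence 4) → 0 H
  atom 12: O, bond orders sum to 2 (valence 2) → 0 H
  atom 13: O, bond orders sum to 2 (valence 2) → 0 H
  atom 14: C, bond orders sum to 1 (valence 4) → 3 H
Totals → C:8, H:5, Br:1, I:1, N:1, O:3.
In Hill order: C8H5BrINO3.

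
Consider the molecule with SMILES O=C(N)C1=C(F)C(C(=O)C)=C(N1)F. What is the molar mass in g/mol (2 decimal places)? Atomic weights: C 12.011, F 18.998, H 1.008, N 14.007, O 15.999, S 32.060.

188.13 g/mol

First, the molecular formula is C7H6F2N2O2 (counting implicit H from valence).
  C: 7 × 12.011 = 84.077
  F: 2 × 18.998 = 37.996
  H: 6 × 1.008 = 6.048
  N: 2 × 14.007 = 28.014
  O: 2 × 15.999 = 31.998
Sum: 7×12.011 + 2×18.998 + 6×1.008 + 2×14.007 + 2×15.999 = 188.133 → 188.13 g/mol.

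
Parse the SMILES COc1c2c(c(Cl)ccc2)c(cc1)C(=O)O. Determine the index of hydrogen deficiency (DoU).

Molecular formula: C12H9ClO3.
DoU = (2C + 2 + N − H − X) / 2, where X is the halogen count and O/S are ignored.
    = (2·12 + 2 + 0 − 9 − 1) / 2 = 16 / 2 = 8.

8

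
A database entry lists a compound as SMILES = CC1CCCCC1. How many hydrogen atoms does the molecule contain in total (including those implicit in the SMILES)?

Walk through each heavy atom and fill implicit hydrogens from standard valence (C 4, N 3, O 2, S 2, halogen 1):
  atom 1: C, bond orders sum to 1 (valence 4) → 3 H
  atom 2: C, bond orders sum to 3 (valence 4) → 1 H
  atom 3: C, bond orders sum to 2 (valence 4) → 2 H
  atom 4: C, bond orders sum to 2 (valence 4) → 2 H
  atom 5: C, bond orders sum to 2 (valence 4) → 2 H
  atom 6: C, bond orders sum to 2 (valence 4) → 2 H
  atom 7: C, bond orders sum to 2 (valence 4) → 2 H
Total hydrogens: 14.

14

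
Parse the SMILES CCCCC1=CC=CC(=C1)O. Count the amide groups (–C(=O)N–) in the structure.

Scan the SMILES for the amide motif — none present.
Groups that are present: 1 hydroxyl.

0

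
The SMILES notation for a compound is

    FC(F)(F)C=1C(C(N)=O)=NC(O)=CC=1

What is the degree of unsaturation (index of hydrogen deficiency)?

Molecular formula: C7H5F3N2O2.
DoU = (2C + 2 + N − H − X) / 2, where X is the halogen count and O/S are ignored.
    = (2·7 + 2 + 2 − 5 − 3) / 2 = 10 / 2 = 5.

5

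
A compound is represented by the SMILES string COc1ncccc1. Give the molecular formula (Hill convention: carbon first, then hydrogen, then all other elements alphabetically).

Walk through each heavy atom and fill implicit hydrogens from standard valence (C 4, N 3, O 2, S 2, halogen 1); for lowercase aromatic atoms, an aromatic c carries 1 H when it has two neighbours and 0 H with three, and aromatic n carries 0 H:
  atom 1: C, bond orders sum to 1 (valence 4) → 3 H
  atom 2: O, bond orders sum to 2 (valence 2) → 0 H
  atom 3: aromatic c, 3 neighbours → 0 H
  atom 4: aromatic n, 2 neighbours → 0 H
  atom 5: aromatic c, 2 neighbours → 1 H
  atom 6: aromatic c, 2 neighbours → 1 H
  atom 7: aromatic c, 2 neighbours → 1 H
  atom 8: aromatic c, 2 neighbours → 1 H
Totals → C:6, H:7, N:1, O:1.
In Hill order: C6H7NO.

C6H7NO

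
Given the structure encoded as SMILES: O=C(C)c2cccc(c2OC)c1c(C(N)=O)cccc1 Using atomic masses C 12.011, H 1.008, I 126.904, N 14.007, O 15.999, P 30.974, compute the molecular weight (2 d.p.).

269.30 g/mol

First, the molecular formula is C16H15NO3 (counting implicit H from valence).
  C: 16 × 12.011 = 192.176
  H: 15 × 1.008 = 15.120
  N: 1 × 14.007 = 14.007
  O: 3 × 15.999 = 47.997
Sum: 16×12.011 + 15×1.008 + 1×14.007 + 3×15.999 = 269.300 → 269.30 g/mol.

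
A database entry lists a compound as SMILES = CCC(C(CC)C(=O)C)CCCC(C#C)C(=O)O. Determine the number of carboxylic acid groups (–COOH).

1

The carboxylic acid motif appears at heavy-atom position 16 in the SMILES.
Other groups present: 1 alkyne, 1 ketone.
Carboxylic acid count: 1.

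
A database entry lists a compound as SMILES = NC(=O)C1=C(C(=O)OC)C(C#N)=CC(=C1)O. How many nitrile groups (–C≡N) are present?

1

The nitrile motif appears at heavy-atom position 11 in the SMILES.
Other groups present: 1 amide, 1 ester, 1 hydroxyl.
Nitrile count: 1.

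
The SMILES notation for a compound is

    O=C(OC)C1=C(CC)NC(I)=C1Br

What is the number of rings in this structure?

1

In SMILES, each pair of matching ring-closure digits denotes one ring-closing bond; the number of such bonds equals the number of independent rings.
Ring-closure bonds here: 1.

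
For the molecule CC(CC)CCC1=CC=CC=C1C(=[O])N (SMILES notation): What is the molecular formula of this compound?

Walk through each heavy atom and fill implicit hydrogens from standard valence (C 4, N 3, O 2, S 2, halogen 1):
  atom 1: C, bond orders sum to 1 (valence 4) → 3 H
  atom 2: C, bond orders sum to 3 (valence 4) → 1 H
  atom 3: C, bond orders sum to 2 (valence 4) → 2 H
  atom 4: C, bond orders sum to 1 (valence 4) → 3 H
  atom 5: C, bond orders sum to 2 (valence 4) → 2 H
  atom 6: C, bond orders sum to 2 (valence 4) → 2 H
  atom 7: C, bond orders sum to 4 (valence 4) → 0 H
  atom 8: C, bond orders sum to 3 (valence 4) → 1 H
  atom 9: C, bond orders sum to 3 (valence 4) → 1 H
  atom 10: C, bond orders sum to 3 (valence 4) → 1 H
  atom 11: C, bond orders sum to 3 (valence 4) → 1 H
  atom 12: C, bond orders sum to 4 (valence 4) → 0 H
  atom 13: C, bond orders sum to 4 (valence 4) → 0 H
  atom 14: O with explicit H count 0
  atom 15: N, bond orders sum to 1 (valence 3) → 2 H
Totals → C:13, H:19, N:1, O:1.
In Hill order: C13H19NO.

C13H19NO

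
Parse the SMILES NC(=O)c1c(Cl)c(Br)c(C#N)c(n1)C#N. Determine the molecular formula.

C8H2BrClN4O

Walk through each heavy atom and fill implicit hydrogens from standard valence (C 4, N 3, O 2, S 2, halogen 1); for lowercase aromatic atoms, an aromatic c carries 1 H when it has two neighbours and 0 H with three, and aromatic n carries 0 H:
  atom 1: N, bond orders sum to 1 (valence 3) → 2 H
  atom 2: C, bond orders sum to 4 (valence 4) → 0 H
  atom 3: O, bond orders sum to 2 (valence 2) → 0 H
  atom 4: aromatic c, 3 neighbours → 0 H
  atom 5: aromatic c, 3 neighbours → 0 H
  atom 6: Cl (halogen, monovalent) → 0 H
  atom 7: aromatic c, 3 neighbours → 0 H
  atom 8: Br (halogen, monovalent) → 0 H
  atom 9: aromatic c, 3 neighbours → 0 H
  atom 10: C, bond orders sum to 4 (valence 4) → 0 H
  atom 11: N, bond orders sum to 3 (valence 3) → 0 H
  atom 12: aromatic c, 3 neighbours → 0 H
  atom 13: aromatic n, 2 neighbours → 0 H
  atom 14: C, bond orders sum to 4 (valence 4) → 0 H
  atom 15: N, bond orders sum to 3 (valence 3) → 0 H
Totals → C:8, H:2, Br:1, Cl:1, N:4, O:1.
In Hill order: C8H2BrClN4O.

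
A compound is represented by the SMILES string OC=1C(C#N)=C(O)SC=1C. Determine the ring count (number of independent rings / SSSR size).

1

In SMILES, each pair of matching ring-closure digits denotes one ring-closing bond; the number of such bonds equals the number of independent rings.
Ring-closure bonds here: 1.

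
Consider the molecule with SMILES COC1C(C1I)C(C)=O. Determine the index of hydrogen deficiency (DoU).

Degree of unsaturation = (number of rings) + (number of π bonds).
Ring closures in the SMILES: 1.
π bonds: 1 double bond (each 1 DoU) → 1 DoU from unsaturation.
Total DoU = 1 + 1 = 2.

2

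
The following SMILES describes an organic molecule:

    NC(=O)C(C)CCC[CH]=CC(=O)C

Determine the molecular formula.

C10H17NO2

Walk through each heavy atom and fill implicit hydrogens from standard valence (C 4, N 3, O 2, S 2, halogen 1):
  atom 1: N, bond orders sum to 1 (valence 3) → 2 H
  atom 2: C, bond orders sum to 4 (valence 4) → 0 H
  atom 3: O, bond orders sum to 2 (valence 2) → 0 H
  atom 4: C, bond orders sum to 3 (valence 4) → 1 H
  atom 5: C, bond orders sum to 1 (valence 4) → 3 H
  atom 6: C, bond orders sum to 2 (valence 4) → 2 H
  atom 7: C, bond orders sum to 2 (valence 4) → 2 H
  atom 8: C, bond orders sum to 2 (valence 4) → 2 H
  atom 9: C with explicit H count 1
  atom 10: C, bond orders sum to 3 (valence 4) → 1 H
  atom 11: C, bond orders sum to 4 (valence 4) → 0 H
  atom 12: O, bond orders sum to 2 (valence 2) → 0 H
  atom 13: C, bond orders sum to 1 (valence 4) → 3 H
Totals → C:10, H:17, N:1, O:2.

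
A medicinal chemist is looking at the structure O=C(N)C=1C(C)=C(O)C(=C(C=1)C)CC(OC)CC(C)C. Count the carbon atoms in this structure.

Count every carbon token in the SMILES (each C, including those in ring-closure positions and inside branches).
Carbon count: 16.

16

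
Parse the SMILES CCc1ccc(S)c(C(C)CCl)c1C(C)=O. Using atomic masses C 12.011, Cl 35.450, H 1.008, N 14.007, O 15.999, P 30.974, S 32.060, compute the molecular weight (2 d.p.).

First, the molecular formula is C13H17ClOS (counting implicit H from valence).
  C: 13 × 12.011 = 156.143
  Cl: 1 × 35.450 = 35.450
  H: 17 × 1.008 = 17.136
  O: 1 × 15.999 = 15.999
  S: 1 × 32.060 = 32.060
Sum: 13×12.011 + 1×35.450 + 17×1.008 + 1×15.999 + 1×32.060 = 256.788 → 256.79 g/mol.

256.79 g/mol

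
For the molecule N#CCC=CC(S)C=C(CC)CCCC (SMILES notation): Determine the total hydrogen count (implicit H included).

Walk through each heavy atom and fill implicit hydrogens from standard valence (C 4, N 3, O 2, S 2, halogen 1):
  atom 1: N, bond orders sum to 3 (valence 3) → 0 H
  atom 2: C, bond orders sum to 4 (valence 4) → 0 H
  atom 3: C, bond orders sum to 2 (valence 4) → 2 H
  atom 4: C, bond orders sum to 3 (valence 4) → 1 H
  atom 5: C, bond orders sum to 3 (valence 4) → 1 H
  atom 6: C, bond orders sum to 3 (valence 4) → 1 H
  atom 7: S, bond orders sum to 1 (valence 2) → 1 H
  atom 8: C, bond orders sum to 3 (valence 4) → 1 H
  atom 9: C, bond orders sum to 4 (valence 4) → 0 H
  atom 10: C, bond orders sum to 2 (valence 4) → 2 H
  atom 11: C, bond orders sum to 1 (valence 4) → 3 H
  atom 12: C, bond orders sum to 2 (valence 4) → 2 H
  atom 13: C, bond orders sum to 2 (valence 4) → 2 H
  atom 14: C, bond orders sum to 2 (valence 4) → 2 H
  atom 15: C, bond orders sum to 1 (valence 4) → 3 H
Total hydrogens: 21.

21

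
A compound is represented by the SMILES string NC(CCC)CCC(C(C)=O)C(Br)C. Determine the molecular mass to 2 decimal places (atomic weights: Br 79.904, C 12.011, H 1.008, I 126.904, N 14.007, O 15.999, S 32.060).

First, the molecular formula is C11H22BrNO (counting implicit H from valence).
  Br: 1 × 79.904 = 79.904
  C: 11 × 12.011 = 132.121
  H: 22 × 1.008 = 22.176
  N: 1 × 14.007 = 14.007
  O: 1 × 15.999 = 15.999
Sum: 1×79.904 + 11×12.011 + 22×1.008 + 1×14.007 + 1×15.999 = 264.207 → 264.21 g/mol.

264.21 g/mol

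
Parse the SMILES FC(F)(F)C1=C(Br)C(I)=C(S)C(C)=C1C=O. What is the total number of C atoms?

9

Count every carbon token in the SMILES (each C, including those in ring-closure positions and inside branches).
Carbon count: 9.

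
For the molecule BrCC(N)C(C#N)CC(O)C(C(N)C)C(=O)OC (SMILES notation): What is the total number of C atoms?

11

Count every carbon token in the SMILES (each C, including those in ring-closure positions and inside branches).
Carbon count: 11.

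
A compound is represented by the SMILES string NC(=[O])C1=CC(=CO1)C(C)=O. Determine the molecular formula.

C7H7NO3

Walk through each heavy atom and fill implicit hydrogens from standard valence (C 4, N 3, O 2, S 2, halogen 1):
  atom 1: N, bond orders sum to 1 (valence 3) → 2 H
  atom 2: C, bond orders sum to 4 (valence 4) → 0 H
  atom 3: O with explicit H count 0
  atom 4: C, bond orders sum to 4 (valence 4) → 0 H
  atom 5: C, bond orders sum to 3 (valence 4) → 1 H
  atom 6: C, bond orders sum to 4 (valence 4) → 0 H
  atom 7: C, bond orders sum to 3 (valence 4) → 1 H
  atom 8: O, bond orders sum to 2 (valence 2) → 0 H
  atom 9: C, bond orders sum to 4 (valence 4) → 0 H
  atom 10: C, bond orders sum to 1 (valence 4) → 3 H
  atom 11: O, bond orders sum to 2 (valence 2) → 0 H
Totals → C:7, H:7, N:1, O:3.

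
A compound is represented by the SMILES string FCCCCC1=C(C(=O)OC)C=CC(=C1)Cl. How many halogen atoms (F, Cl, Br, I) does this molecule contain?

Halogen atoms appear at heavy-atom positions 1, 16 (1×Cl, 1×F).
Other groups present: 1 ester.
Halogen count: 2.

2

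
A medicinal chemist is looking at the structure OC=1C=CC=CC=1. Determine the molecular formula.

Walk through each heavy atom and fill implicit hydrogens from standard valence (C 4, N 3, O 2, S 2, halogen 1):
  atom 1: O, bond orders sum to 1 (valence 2) → 1 H
  atom 2: C, bond orders sum to 4 (valence 4) → 0 H
  atom 3: C, bond orders sum to 3 (valence 4) → 1 H
  atom 4: C, bond orders sum to 3 (valence 4) → 1 H
  atom 5: C, bond orders sum to 3 (valence 4) → 1 H
  atom 6: C, bond orders sum to 3 (valence 4) → 1 H
  atom 7: C, bond orders sum to 3 (valence 4) → 1 H
Totals → C:6, H:6, O:1.
In Hill order: C6H6O.

C6H6O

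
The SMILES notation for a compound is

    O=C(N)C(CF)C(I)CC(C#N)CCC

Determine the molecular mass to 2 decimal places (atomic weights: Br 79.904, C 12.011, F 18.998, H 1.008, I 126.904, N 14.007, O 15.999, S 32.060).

First, the molecular formula is C10H16FIN2O (counting implicit H from valence).
  C: 10 × 12.011 = 120.110
  F: 1 × 18.998 = 18.998
  H: 16 × 1.008 = 16.128
  I: 1 × 126.904 = 126.904
  N: 2 × 14.007 = 28.014
  O: 1 × 15.999 = 15.999
Sum: 10×12.011 + 1×18.998 + 16×1.008 + 1×126.904 + 2×14.007 + 1×15.999 = 326.153 → 326.15 g/mol.

326.15 g/mol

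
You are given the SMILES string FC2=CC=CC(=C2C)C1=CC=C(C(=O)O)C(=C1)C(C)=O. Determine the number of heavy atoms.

Every atom symbol written in the SMILES (organic subset) is one heavy atom; implicit H are not written.
Heavy atoms by element → C:16, F:1, O:3.
Total: 20.

20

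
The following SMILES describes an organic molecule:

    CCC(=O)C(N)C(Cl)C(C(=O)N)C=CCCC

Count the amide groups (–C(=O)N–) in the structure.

The amide motif appears at heavy-atom position 10 in the SMILES.
Other groups present: 1 alkene, 1 ketone, 1 primary amine.
Amide count: 1.

1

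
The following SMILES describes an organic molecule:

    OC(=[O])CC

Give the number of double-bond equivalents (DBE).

1

Molecular formula: C3H6O2.
DoU = (2C + 2 + N − H − X) / 2, where X is the halogen count and O/S are ignored.
    = (2·3 + 2 + 0 − 6 − 0) / 2 = 2 / 2 = 1.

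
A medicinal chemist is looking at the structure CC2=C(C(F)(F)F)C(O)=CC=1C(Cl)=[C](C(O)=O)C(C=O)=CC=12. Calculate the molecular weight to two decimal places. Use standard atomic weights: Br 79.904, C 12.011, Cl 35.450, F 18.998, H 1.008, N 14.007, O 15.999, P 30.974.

332.66 g/mol

First, the molecular formula is C14H8ClF3O4 (counting implicit H from valence).
  C: 14 × 12.011 = 168.154
  Cl: 1 × 35.450 = 35.450
  F: 3 × 18.998 = 56.994
  H: 8 × 1.008 = 8.064
  O: 4 × 15.999 = 63.996
Sum: 14×12.011 + 1×35.450 + 3×18.998 + 8×1.008 + 4×15.999 = 332.658 → 332.66 g/mol.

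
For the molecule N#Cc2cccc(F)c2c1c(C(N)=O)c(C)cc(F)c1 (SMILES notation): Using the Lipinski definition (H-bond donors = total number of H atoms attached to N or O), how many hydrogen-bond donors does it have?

2

Donors: find every N or O and count the H atoms it carries.
  atom 1 (N): bond orders sum to 3 → 0 H
  atom 13 (N): bond orders sum to 1 → 2 H
  atom 14 (O): bond orders sum to 2 → 0 H
Lipinski HBD = 2.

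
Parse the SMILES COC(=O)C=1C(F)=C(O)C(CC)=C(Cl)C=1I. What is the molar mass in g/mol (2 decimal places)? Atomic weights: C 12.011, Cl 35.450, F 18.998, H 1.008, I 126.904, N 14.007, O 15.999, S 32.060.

First, the molecular formula is C10H9ClFIO3 (counting implicit H from valence).
  C: 10 × 12.011 = 120.110
  Cl: 1 × 35.450 = 35.450
  F: 1 × 18.998 = 18.998
  H: 9 × 1.008 = 9.072
  I: 1 × 126.904 = 126.904
  O: 3 × 15.999 = 47.997
Sum: 10×12.011 + 1×35.450 + 1×18.998 + 9×1.008 + 1×126.904 + 3×15.999 = 358.531 → 358.53 g/mol.

358.53 g/mol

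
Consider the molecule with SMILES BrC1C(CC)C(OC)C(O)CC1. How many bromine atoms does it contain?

1

Scan the SMILES for Br atoms (remember two-letter symbols like Cl and Br are single atoms).
Bromine count: 1.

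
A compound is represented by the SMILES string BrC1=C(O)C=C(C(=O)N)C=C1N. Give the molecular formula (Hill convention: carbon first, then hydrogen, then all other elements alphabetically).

C7H7BrN2O2

Walk through each heavy atom and fill implicit hydrogens from standard valence (C 4, N 3, O 2, S 2, halogen 1):
  atom 1: Br (halogen, monovalent) → 0 H
  atom 2: C, bond orders sum to 4 (valence 4) → 0 H
  atom 3: C, bond orders sum to 4 (valence 4) → 0 H
  atom 4: O, bond orders sum to 1 (valence 2) → 1 H
  atom 5: C, bond orders sum to 3 (valence 4) → 1 H
  atom 6: C, bond orders sum to 4 (valence 4) → 0 H
  atom 7: C, bond orders sum to 4 (valence 4) → 0 H
  atom 8: O, bond orders sum to 2 (valence 2) → 0 H
  atom 9: N, bond orders sum to 1 (valence 3) → 2 H
  atom 10: C, bond orders sum to 3 (valence 4) → 1 H
  atom 11: C, bond orders sum to 4 (valence 4) → 0 H
  atom 12: N, bond orders sum to 1 (valence 3) → 2 H
Totals → C:7, H:7, Br:1, N:2, O:2.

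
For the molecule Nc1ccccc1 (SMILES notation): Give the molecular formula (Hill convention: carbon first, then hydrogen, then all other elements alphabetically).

Walk through each heavy atom and fill implicit hydrogens from standard valence (C 4, N 3, O 2, S 2, halogen 1); for lowercase aromatic atoms, an aromatic c carries 1 H when it has two neighbours and 0 H with three, and aromatic n carries 0 H:
  atom 1: N, bond orders sum to 1 (valence 3) → 2 H
  atom 2: aromatic c, 3 neighbours → 0 H
  atom 3: aromatic c, 2 neighbours → 1 H
  atom 4: aromatic c, 2 neighbours → 1 H
  atom 5: aromatic c, 2 neighbours → 1 H
  atom 6: aromatic c, 2 neighbours → 1 H
  atom 7: aromatic c, 2 neighbours → 1 H
Totals → C:6, H:7, N:1.

C6H7N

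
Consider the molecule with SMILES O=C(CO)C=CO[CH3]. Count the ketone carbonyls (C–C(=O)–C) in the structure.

The ketone motif appears at heavy-atom position 2 in the SMILES.
Other groups present: 1 alkene, 1 ether, 1 hydroxyl.
Ketone count: 1.

1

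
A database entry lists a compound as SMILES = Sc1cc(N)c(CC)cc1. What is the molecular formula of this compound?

C8H11NS

Walk through each heavy atom and fill implicit hydrogens from standard valence (C 4, N 3, O 2, S 2, halogen 1); for lowercase aromatic atoms, an aromatic c carries 1 H when it has two neighbours and 0 H with three, and aromatic n carries 0 H:
  atom 1: S, bond orders sum to 1 (valence 2) → 1 H
  atom 2: aromatic c, 3 neighbours → 0 H
  atom 3: aromatic c, 2 neighbours → 1 H
  atom 4: aromatic c, 3 neighbours → 0 H
  atom 5: N, bond orders sum to 1 (valence 3) → 2 H
  atom 6: aromatic c, 3 neighbours → 0 H
  atom 7: C, bond orders sum to 2 (valence 4) → 2 H
  atom 8: C, bond orders sum to 1 (valence 4) → 3 H
  atom 9: aromatic c, 2 neighbours → 1 H
  atom 10: aromatic c, 2 neighbours → 1 H
Totals → C:8, H:11, N:1, S:1.
In Hill order: C8H11NS.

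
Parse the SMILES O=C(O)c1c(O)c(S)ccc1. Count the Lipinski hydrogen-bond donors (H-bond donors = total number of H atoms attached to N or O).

Donors: find every N or O and count the H atoms it carries.
  atom 1 (O): bond orders sum to 2 → 0 H
  atom 3 (O): bond orders sum to 1 → 1 H
  atom 6 (O): bond orders sum to 1 → 1 H
Lipinski HBD = 2.

2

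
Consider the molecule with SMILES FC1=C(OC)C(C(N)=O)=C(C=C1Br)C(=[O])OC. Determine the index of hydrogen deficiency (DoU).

6

Molecular formula: C10H9BrFNO4.
DoU = (2C + 2 + N − H − X) / 2, where X is the halogen count and O/S are ignored.
    = (2·10 + 2 + 1 − 9 − 2) / 2 = 12 / 2 = 6.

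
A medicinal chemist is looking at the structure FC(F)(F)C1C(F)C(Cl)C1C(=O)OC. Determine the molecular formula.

C7H7ClF4O2

Walk through each heavy atom and fill implicit hydrogens from standard valence (C 4, N 3, O 2, S 2, halogen 1):
  atom 1: F (halogen, monovalent) → 0 H
  atom 2: C, bond orders sum to 4 (valence 4) → 0 H
  atom 3: F (halogen, monovalent) → 0 H
  atom 4: F (halogen, monovalent) → 0 H
  atom 5: C, bond orders sum to 3 (valence 4) → 1 H
  atom 6: C, bond orders sum to 3 (valence 4) → 1 H
  atom 7: F (halogen, monovalent) → 0 H
  atom 8: C, bond orders sum to 3 (valence 4) → 1 H
  atom 9: Cl (halogen, monovalent) → 0 H
  atom 10: C, bond orders sum to 3 (valence 4) → 1 H
  atom 11: C, bond orders sum to 4 (valence 4) → 0 H
  atom 12: O, bond orders sum to 2 (valence 2) → 0 H
  atom 13: O, bond orders sum to 2 (valence 2) → 0 H
  atom 14: C, bond orders sum to 1 (valence 4) → 3 H
Totals → C:7, H:7, Cl:1, F:4, O:2.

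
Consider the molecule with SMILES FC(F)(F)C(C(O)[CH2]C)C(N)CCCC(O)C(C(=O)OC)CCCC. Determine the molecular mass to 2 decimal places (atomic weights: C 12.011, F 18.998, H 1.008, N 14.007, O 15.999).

First, the molecular formula is C17H32F3NO4 (counting implicit H from valence).
  C: 17 × 12.011 = 204.187
  F: 3 × 18.998 = 56.994
  H: 32 × 1.008 = 32.256
  N: 1 × 14.007 = 14.007
  O: 4 × 15.999 = 63.996
Sum: 17×12.011 + 3×18.998 + 32×1.008 + 1×14.007 + 4×15.999 = 371.440 → 371.44 g/mol.

371.44 g/mol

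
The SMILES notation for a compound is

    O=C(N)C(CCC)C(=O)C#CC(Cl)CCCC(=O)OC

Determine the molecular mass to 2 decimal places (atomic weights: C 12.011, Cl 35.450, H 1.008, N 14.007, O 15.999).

First, the molecular formula is C14H20ClNO4 (counting implicit H from valence).
  C: 14 × 12.011 = 168.154
  Cl: 1 × 35.450 = 35.450
  H: 20 × 1.008 = 20.160
  N: 1 × 14.007 = 14.007
  O: 4 × 15.999 = 63.996
Sum: 14×12.011 + 1×35.450 + 20×1.008 + 1×14.007 + 4×15.999 = 301.767 → 301.77 g/mol.

301.77 g/mol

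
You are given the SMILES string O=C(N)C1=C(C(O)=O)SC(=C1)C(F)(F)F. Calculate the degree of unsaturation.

Degree of unsaturation = (number of rings) + (number of π bonds).
Ring closures in the SMILES: 1.
π bonds: 4 double bonds (each 1 DoU) → 4 DoU from unsaturation.
Total DoU = 1 + 4 = 5.

5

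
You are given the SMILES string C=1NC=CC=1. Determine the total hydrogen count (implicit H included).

5

Walk through each heavy atom and fill implicit hydrogens from standard valence (C 4, N 3, O 2, S 2, halogen 1):
  atom 1: C, bond orders sum to 3 (valence 4) → 1 H
  atom 2: N, bond orders sum to 2 (valence 3) → 1 H
  atom 3: C, bond orders sum to 3 (valence 4) → 1 H
  atom 4: C, bond orders sum to 3 (valence 4) → 1 H
  atom 5: C, bond orders sum to 3 (valence 4) → 1 H
Total hydrogens: 5.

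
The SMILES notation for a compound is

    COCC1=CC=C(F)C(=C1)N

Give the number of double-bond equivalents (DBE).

Molecular formula: C8H10FNO.
DoU = (2C + 2 + N − H − X) / 2, where X is the halogen count and O/S are ignored.
    = (2·8 + 2 + 1 − 10 − 1) / 2 = 8 / 2 = 4.

4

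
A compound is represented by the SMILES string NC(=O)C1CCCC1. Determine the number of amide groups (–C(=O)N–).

The amide motif appears at heavy-atom position 2 in the SMILES.
Amide count: 1.

1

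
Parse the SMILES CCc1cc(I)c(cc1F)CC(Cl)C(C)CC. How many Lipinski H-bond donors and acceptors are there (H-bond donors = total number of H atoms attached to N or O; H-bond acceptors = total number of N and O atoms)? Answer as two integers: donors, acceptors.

0, 0

Donors: find every N or O and count the H atoms it carries.
  (no N or O atoms present)
Lipinski HBD = 0.
Acceptors: N atoms = 0, O atoms = 0 → HBA = 0.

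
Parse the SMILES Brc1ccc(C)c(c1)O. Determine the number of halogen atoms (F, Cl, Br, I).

Halogen atoms appear at heavy-atom position 1 (1×Br).
Other groups present: 1 hydroxyl.
Halogen count: 1.

1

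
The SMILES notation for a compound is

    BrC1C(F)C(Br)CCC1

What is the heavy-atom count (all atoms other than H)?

9

Every atom symbol written in the SMILES (organic subset) is one heavy atom; implicit H are not written.
Heavy atoms by element → Br:2, C:6, F:1.
Total: 9.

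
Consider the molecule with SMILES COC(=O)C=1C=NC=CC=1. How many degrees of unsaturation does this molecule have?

5

Degree of unsaturation = (number of rings) + (number of π bonds).
Ring closures in the SMILES: 1.
π bonds: 4 double bonds (each 1 DoU) → 4 DoU from unsaturation.
Total DoU = 1 + 4 = 5.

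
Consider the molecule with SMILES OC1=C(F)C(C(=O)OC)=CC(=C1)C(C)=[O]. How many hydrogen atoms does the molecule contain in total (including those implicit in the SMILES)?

Walk through each heavy atom and fill implicit hydrogens from standard valence (C 4, N 3, O 2, S 2, halogen 1):
  atom 1: O, bond orders sum to 1 (valence 2) → 1 H
  atom 2: C, bond orders sum to 4 (valence 4) → 0 H
  atom 3: C, bond orders sum to 4 (valence 4) → 0 H
  atom 4: F (halogen, monovalent) → 0 H
  atom 5: C, bond orders sum to 4 (valence 4) → 0 H
  atom 6: C, bond orders sum to 4 (valence 4) → 0 H
  atom 7: O, bond orders sum to 2 (valence 2) → 0 H
  atom 8: O, bond orders sum to 2 (valence 2) → 0 H
  atom 9: C, bond orders sum to 1 (valence 4) → 3 H
  atom 10: C, bond orders sum to 3 (valence 4) → 1 H
  atom 11: C, bond orders sum to 4 (valence 4) → 0 H
  atom 12: C, bond orders sum to 3 (valence 4) → 1 H
  atom 13: C, bond orders sum to 4 (valence 4) → 0 H
  atom 14: C, bond orders sum to 1 (valence 4) → 3 H
  atom 15: O with explicit H count 0
Total hydrogens: 9.

9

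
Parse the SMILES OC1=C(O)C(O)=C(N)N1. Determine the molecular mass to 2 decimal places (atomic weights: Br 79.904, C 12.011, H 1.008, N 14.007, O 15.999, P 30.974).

First, the molecular formula is C4H6N2O3 (counting implicit H from valence).
  C: 4 × 12.011 = 48.044
  H: 6 × 1.008 = 6.048
  N: 2 × 14.007 = 28.014
  O: 3 × 15.999 = 47.997
Sum: 4×12.011 + 6×1.008 + 2×14.007 + 3×15.999 = 130.103 → 130.10 g/mol.

130.10 g/mol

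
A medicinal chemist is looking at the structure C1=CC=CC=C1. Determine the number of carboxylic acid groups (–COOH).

0

Scan the SMILES for the carboxylic acid motif — none present.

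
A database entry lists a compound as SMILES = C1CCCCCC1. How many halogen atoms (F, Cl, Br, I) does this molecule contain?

Scan the SMILES for the halogen motif — none present.

0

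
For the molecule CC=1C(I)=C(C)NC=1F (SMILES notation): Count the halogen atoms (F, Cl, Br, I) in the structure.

Halogen atoms appear at heavy-atom positions 4, 9 (1×F, 1×I).
Halogen count: 2.

2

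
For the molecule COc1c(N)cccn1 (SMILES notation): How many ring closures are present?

1

In SMILES, each pair of matching ring-closure digits denotes one ring-closing bond; the number of such bonds equals the number of independent rings.
Ring-closure bonds here: 1.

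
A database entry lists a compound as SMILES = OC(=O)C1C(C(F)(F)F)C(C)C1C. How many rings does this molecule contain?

In SMILES, each pair of matching ring-closure digits denotes one ring-closing bond; the number of such bonds equals the number of independent rings.
Ring-closure bonds here: 1.

1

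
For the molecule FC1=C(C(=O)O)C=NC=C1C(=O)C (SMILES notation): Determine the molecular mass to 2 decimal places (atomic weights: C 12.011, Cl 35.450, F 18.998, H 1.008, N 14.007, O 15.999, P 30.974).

183.14 g/mol

First, the molecular formula is C8H6FNO3 (counting implicit H from valence).
  C: 8 × 12.011 = 96.088
  F: 1 × 18.998 = 18.998
  H: 6 × 1.008 = 6.048
  N: 1 × 14.007 = 14.007
  O: 3 × 15.999 = 47.997
Sum: 8×12.011 + 1×18.998 + 6×1.008 + 1×14.007 + 3×15.999 = 183.138 → 183.14 g/mol.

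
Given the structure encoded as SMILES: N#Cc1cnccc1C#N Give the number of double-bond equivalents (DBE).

8

Molecular formula: C7H3N3.
DoU = (2C + 2 + N − H − X) / 2, where X is the halogen count and O/S are ignored.
    = (2·7 + 2 + 3 − 3 − 0) / 2 = 16 / 2 = 8.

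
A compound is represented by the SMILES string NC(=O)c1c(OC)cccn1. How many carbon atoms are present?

Count every carbon token in the SMILES (each C, including those in ring-closure positions and inside branches).
Carbon count: 7.

7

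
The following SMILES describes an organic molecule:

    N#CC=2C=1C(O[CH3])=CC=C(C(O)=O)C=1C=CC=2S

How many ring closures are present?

In SMILES, each pair of matching ring-closure digits denotes one ring-closing bond; the number of such bonds equals the number of independent rings.
Ring-closure bonds here: 2.

2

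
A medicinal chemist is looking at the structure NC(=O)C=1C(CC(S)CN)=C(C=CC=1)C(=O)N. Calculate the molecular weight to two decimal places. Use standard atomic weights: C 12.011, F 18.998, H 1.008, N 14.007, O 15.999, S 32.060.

253.32 g/mol

First, the molecular formula is C11H15N3O2S (counting implicit H from valence).
  C: 11 × 12.011 = 132.121
  H: 15 × 1.008 = 15.120
  N: 3 × 14.007 = 42.021
  O: 2 × 15.999 = 31.998
  S: 1 × 32.060 = 32.060
Sum: 11×12.011 + 15×1.008 + 3×14.007 + 2×15.999 + 1×32.060 = 253.320 → 253.32 g/mol.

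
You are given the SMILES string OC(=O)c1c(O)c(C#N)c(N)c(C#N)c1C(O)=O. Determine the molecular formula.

Walk through each heavy atom and fill implicit hydrogens from standard valence (C 4, N 3, O 2, S 2, halogen 1); for lowercase aromatic atoms, an aromatic c carries 1 H when it has two neighbours and 0 H with three, and aromatic n carries 0 H:
  atom 1: O, bond orders sum to 1 (valence 2) → 1 H
  atom 2: C, bond orders sum to 4 (valence 4) → 0 H
  atom 3: O, bond orders sum to 2 (valence 2) → 0 H
  atom 4: aromatic c, 3 neighbours → 0 H
  atom 5: aromatic c, 3 neighbours → 0 H
  atom 6: O, bond orders sum to 1 (valence 2) → 1 H
  atom 7: aromatic c, 3 neighbours → 0 H
  atom 8: C, bond orders sum to 4 (valence 4) → 0 H
  atom 9: N, bond orders sum to 3 (valence 3) → 0 H
  atom 10: aromatic c, 3 neighbours → 0 H
  atom 11: N, bond orders sum to 1 (valence 3) → 2 H
  atom 12: aromatic c, 3 neighbours → 0 H
  atom 13: C, bond orders sum to 4 (valence 4) → 0 H
  atom 14: N, bond orders sum to 3 (valence 3) → 0 H
  atom 15: aromatic c, 3 neighbours → 0 H
  atom 16: C, bond orders sum to 4 (valence 4) → 0 H
  atom 17: O, bond orders sum to 1 (valence 2) → 1 H
  atom 18: O, bond orders sum to 2 (valence 2) → 0 H
Totals → C:10, H:5, N:3, O:5.
In Hill order: C10H5N3O5.

C10H5N3O5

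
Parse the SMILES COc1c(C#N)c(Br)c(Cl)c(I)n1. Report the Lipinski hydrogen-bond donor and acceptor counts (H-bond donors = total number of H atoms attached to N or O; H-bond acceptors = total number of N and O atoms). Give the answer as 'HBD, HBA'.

0, 3

Donors: find every N or O and count the H atoms it carries.
  atom 2 (O): bond orders sum to 2 → 0 H
  atom 6 (N): bond orders sum to 3 → 0 H
  atom 13 (N): bond orders sum to 3 → 0 H
Lipinski HBD = 0.
Acceptors: N atoms = 2, O atoms = 1 → HBA = 3.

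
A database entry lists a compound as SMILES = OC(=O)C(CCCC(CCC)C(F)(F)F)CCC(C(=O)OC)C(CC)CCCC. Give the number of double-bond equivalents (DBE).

Molecular formula: C22H39F3O4.
DoU = (2C + 2 + N − H − X) / 2, where X is the halogen count and O/S are ignored.
    = (2·22 + 2 + 0 − 39 − 3) / 2 = 4 / 2 = 2.

2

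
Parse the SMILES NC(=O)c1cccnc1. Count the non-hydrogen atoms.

9

Every atom symbol written in the SMILES (organic subset) is one heavy atom; implicit H are not written.
Heavy atoms by element → C:6, N:2, O:1.
Total: 9.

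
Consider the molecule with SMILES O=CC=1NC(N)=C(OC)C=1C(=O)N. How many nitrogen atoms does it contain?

Scan the SMILES for N atoms (remember two-letter symbols like Cl and Br are single atoms).
Nitrogen count: 3.

3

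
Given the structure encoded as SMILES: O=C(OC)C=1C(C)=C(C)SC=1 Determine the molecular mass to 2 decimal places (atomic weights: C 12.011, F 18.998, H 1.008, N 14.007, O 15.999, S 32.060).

170.23 g/mol

First, the molecular formula is C8H10O2S (counting implicit H from valence).
  C: 8 × 12.011 = 96.088
  H: 10 × 1.008 = 10.080
  O: 2 × 15.999 = 31.998
  S: 1 × 32.060 = 32.060
Sum: 8×12.011 + 10×1.008 + 2×15.999 + 1×32.060 = 170.226 → 170.23 g/mol.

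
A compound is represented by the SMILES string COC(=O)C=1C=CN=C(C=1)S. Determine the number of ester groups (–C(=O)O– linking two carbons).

The ester motif appears at heavy-atom position 3 in the SMILES.
Other groups present: 1 thiol.
Ester count: 1.

1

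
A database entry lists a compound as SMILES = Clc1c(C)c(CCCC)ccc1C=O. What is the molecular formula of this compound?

C12H15ClO

Walk through each heavy atom and fill implicit hydrogens from standard valence (C 4, N 3, O 2, S 2, halogen 1); for lowercase aromatic atoms, an aromatic c carries 1 H when it has two neighbours and 0 H with three, and aromatic n carries 0 H:
  atom 1: Cl (halogen, monovalent) → 0 H
  atom 2: aromatic c, 3 neighbours → 0 H
  atom 3: aromatic c, 3 neighbours → 0 H
  atom 4: C, bond orders sum to 1 (valence 4) → 3 H
  atom 5: aromatic c, 3 neighbours → 0 H
  atom 6: C, bond orders sum to 2 (valence 4) → 2 H
  atom 7: C, bond orders sum to 2 (valence 4) → 2 H
  atom 8: C, bond orders sum to 2 (valence 4) → 2 H
  atom 9: C, bond orders sum to 1 (valence 4) → 3 H
  atom 10: aromatic c, 2 neighbours → 1 H
  atom 11: aromatic c, 2 neighbours → 1 H
  atom 12: aromatic c, 3 neighbours → 0 H
  atom 13: C, bond orders sum to 3 (valence 4) → 1 H
  atom 14: O, bond orders sum to 2 (valence 2) → 0 H
Totals → C:12, H:15, Cl:1, O:1.
In Hill order: C12H15ClO.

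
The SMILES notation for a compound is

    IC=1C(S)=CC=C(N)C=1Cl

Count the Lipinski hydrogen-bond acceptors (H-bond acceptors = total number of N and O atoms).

1

N atoms: 1; O atoms: 0.
Lipinski HBA = 1 + 0 = 1.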